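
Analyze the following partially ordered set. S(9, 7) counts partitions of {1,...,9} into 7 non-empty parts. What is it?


S(n,k) = k*S(n-1,k) + S(n-1,k-1).
S(8,7) = 28, S(8,6) = 266
S(9,7) = 7*28 + 266 = 196 + 266
S(9,7) = 462


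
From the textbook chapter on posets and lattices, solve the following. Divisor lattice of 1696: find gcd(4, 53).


In a divisor lattice, meet = gcd (greatest common divisor).
By Euclidean algorithm or factoring: gcd(4,53) = 1


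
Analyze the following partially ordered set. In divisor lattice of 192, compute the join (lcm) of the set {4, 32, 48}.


In a divisor lattice, join = lcm (least common multiple).
Compute lcm iteratively: start with first element, then lcm(current, next).
Elements: [4, 32, 48]
lcm(4,32) = 32
lcm(32,48) = 96
Final lcm = 96


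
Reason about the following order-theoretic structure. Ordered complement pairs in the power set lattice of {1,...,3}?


Complement pair (a,b): a meet b = bottom, a join b = top.
Here: A intersect B = {} and A union B = {1,...,3}.
Pairs found: ({},{1,2,3}), ({1},{2,3}), ({2},{1,3}), ({3},{1,2}), ... (4 more)
Total ordered pairs: 8


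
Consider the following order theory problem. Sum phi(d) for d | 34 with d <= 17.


Divisors of 34 up to 17: [1, 2, 17]
phi values: [1, 1, 16]
Sum = 18


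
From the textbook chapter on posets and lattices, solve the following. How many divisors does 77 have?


Divisors of 77: [1, 7, 11, 77]
Count: 4


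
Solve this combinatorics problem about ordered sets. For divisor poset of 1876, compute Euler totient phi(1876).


phi(n) = n * prod_{p|n} (1 - 1/p).
Prime divisors of 1876: [2, 7, 67]
phi(1876) = 1876 * (1 - 1/2) * (1 - 1/7) * (1 - 1/67)
phi(1876) = 792


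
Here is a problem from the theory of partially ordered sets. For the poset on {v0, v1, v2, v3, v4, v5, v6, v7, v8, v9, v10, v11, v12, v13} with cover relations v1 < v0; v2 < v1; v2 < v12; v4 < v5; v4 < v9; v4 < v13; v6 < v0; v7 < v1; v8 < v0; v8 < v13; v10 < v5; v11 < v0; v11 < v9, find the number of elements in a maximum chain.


A chain is a totally ordered subset; we count the number of elements in a maximum chain.
Compute, for each element x, the size of the longest chain ending at x:
  v2: 1
  v3: 1
  v4: 1
  v6: 1
  v7: 1
  v8: 1
  ...
A maximum chain: v2 < v1 < v0
Number of elements in the longest chain: 3


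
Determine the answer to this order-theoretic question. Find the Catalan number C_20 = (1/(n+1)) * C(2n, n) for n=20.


C(n) = C(2n, n) / (n+1).
C(40, 20) = 137846528820
C(20) = 137846528820 / 21 = 6564120420


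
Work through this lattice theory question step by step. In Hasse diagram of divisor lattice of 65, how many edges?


A cover relation a -< b holds when a < b with no c strictly between.
Cover relations:
  1 -< 5
  1 -< 13
  5 -< 65
  13 -< 65
Total: 4


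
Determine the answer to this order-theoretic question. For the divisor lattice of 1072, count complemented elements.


An element a is complemented if some b has a meet b = bottom, a join b = top.
a is complemented iff gcd(a, n/a)=1, i.e. a is a unitary divisor of 1072.
Complemented elements: 1, 16, 67, 1072
Count: 4


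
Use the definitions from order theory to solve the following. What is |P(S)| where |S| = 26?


Power set = 2^n.
2^26 = 67108864


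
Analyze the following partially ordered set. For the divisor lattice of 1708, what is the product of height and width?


Height = length of longest chain minus 1; width = size of largest antichain.
A maximum chain: 1 | 61 | 427 | 854 | 1708  (height 4).
A maximum antichain: {4, 14, 122, 427}  (width 4).
Product = 4 * 4 = 16


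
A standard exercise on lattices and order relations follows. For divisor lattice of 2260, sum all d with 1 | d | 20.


Interval [1,20] in divisors of 2260: [1, 2, 4, 5, 10, 20]
Sum = 42


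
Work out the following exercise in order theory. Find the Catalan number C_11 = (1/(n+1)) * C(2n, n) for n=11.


C(n) = C(2n, n) / (n+1).
C(22, 11) = 705432
C(11) = 705432 / 12 = 58786


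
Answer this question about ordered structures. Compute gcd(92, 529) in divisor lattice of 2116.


In a divisor lattice, meet = gcd (greatest common divisor).
By Euclidean algorithm or factoring: gcd(92,529) = 23


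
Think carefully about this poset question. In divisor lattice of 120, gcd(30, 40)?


Meet=gcd.
gcd(30,40)=10


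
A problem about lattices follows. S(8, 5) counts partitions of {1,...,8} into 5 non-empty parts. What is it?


S(n,k) = k*S(n-1,k) + S(n-1,k-1).
S(7,5) = 140, S(7,4) = 350
S(8,5) = 5*140 + 350 = 700 + 350
S(8,5) = 1050


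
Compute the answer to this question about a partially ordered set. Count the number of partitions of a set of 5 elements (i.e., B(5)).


B(n) = number of set partitions of an n-element set.
B(n) satisfies the recurrence: B(n+1) = sum_k C(n,k)*B(k).
B(5) = 52


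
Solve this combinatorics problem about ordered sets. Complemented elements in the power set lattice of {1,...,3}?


An element a is complemented if some b has a meet b = bottom, a join b = top.
every subset A has complement S\A, so all elements are complemented.
Complemented elements: {}, {1}, {2}, {3}, {1,2}, {1,3}, ... (2 more)
Count: 8


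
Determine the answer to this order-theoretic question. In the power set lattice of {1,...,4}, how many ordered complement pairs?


Complement pair (a,b): a meet b = bottom, a join b = top.
Here: A intersect B = {} and A union B = {1,...,4}.
Pairs found: ({},{1,2,3,4}), ({1},{2,3,4}), ({2},{1,3,4}), ({3},{1,2,4}), ... (12 more)
Total ordered pairs: 16


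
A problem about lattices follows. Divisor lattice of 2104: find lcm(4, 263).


In a divisor lattice, join = lcm (least common multiple).
gcd(4,263) = 1
lcm(4,263) = 4*263/gcd = 1052/1 = 1052


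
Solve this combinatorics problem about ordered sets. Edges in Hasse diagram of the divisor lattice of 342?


A cover relation a -< b holds when a < b with no c strictly between.
Cover relations:
  1 -< 2
  1 -< 3
  1 -< 19
  2 -< 6
  2 -< 38
  3 -< 6
  3 -< 9
  3 -< 57
  ...12 more
Total: 20


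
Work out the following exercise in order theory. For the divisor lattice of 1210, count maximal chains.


A maximal chain goes from the minimum element to a maximal element via cover relations.
Counting all min-to-max paths in the cover graph.
Total maximal chains: 12


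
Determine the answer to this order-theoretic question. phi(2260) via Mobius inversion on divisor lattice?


phi(n) = n * prod_{p|n} (1 - 1/p).
Prime divisors of 2260: [2, 5, 113]
phi(2260) = 2260 * (1 - 1/2) * (1 - 1/5) * (1 - 1/113)
phi(2260) = 896


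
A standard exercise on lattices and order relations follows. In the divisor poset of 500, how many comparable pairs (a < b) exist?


A comparable pair {a,b} has a < b or b < a in the order.
Count unordered pairs where one element is strictly below the other.
Examples: {1,2}, {1,4}, {1,5}, {1,10}, ...
Total comparable pairs: 48


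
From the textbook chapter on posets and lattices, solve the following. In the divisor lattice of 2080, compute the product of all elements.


Divisors of 2080: [1, 2, 4, 5, 8, 10, 13, 16, 20, 26, 32, 40, 52, 65, 80, 104, 130, 160, 208, 260, 416, 520, 1040, 2080]
Product = n^(d(n)/2) = 2080^(24/2)
Product = 6557827967253220516257857536000000000000


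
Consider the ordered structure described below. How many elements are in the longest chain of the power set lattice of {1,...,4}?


A chain is a totally ordered subset; we count the number of elements in a maximum chain.
Compute, for each element x, the size of the longest chain ending at x:
  {}: 1
  {1}: 2
  {2}: 2
  {3}: 2
  {4}: 2
  {1,2}: 3
  ...
A maximum chain: {} < {1} < {1,2} < {1,2,3} < {1,2,3,4}
Number of elements in the longest chain: 5


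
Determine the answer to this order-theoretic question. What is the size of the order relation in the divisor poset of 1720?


The order relation is {(a,b) : a <= b}, reflexive so it includes (a,a).
Examples: (1,1), (1,10), (1,172), (1,1720), (1,2), ...
Total ordered pairs: 90


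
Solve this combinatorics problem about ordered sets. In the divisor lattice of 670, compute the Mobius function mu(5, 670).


In a divisor lattice, mu(a,b) = mu(b/a) where mu is the classical Mobius function.
b/a = 670/5 = 134
Prime factorization of 134: primes [2, 67]
134 is squarefree with 2 prime factor(s), so mu(134) = (-1)^2 = 1


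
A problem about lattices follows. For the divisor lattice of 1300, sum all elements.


sigma(n) = sum of divisors.
Divisors of 1300: [1, 2, 4, 5, 10, 13, 20, 25, 26, 50, 52, 65, 100, 130, 260, 325, 650, 1300]
Sum = 3038


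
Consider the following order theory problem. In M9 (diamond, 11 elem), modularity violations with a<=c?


Modular law: if a <= c then a v (b ^ c) = (a v b) ^ c.
Check all triples (a,b,c) with a <= c among 11 elements.
This lattice is modular (diamonds M_m and their chain-products are modular).
Total violating triples: 0


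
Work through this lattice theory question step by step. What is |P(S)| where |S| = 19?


Power set = 2^n.
2^19 = 524288


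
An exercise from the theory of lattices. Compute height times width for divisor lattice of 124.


Height = length of longest chain minus 1; width = size of largest antichain.
A maximum chain: 1 | 31 | 62 | 124  (height 3).
A maximum antichain: {2, 31}  (width 2).
Product = 3 * 2 = 6


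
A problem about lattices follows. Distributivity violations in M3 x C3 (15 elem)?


Distributive law: a ^ (b v c) = (a ^ b) v (a ^ c).
Check all 15^3 = 3375 ordered triples (a,b,c).
  e.g. a=(a1,0), b=(a2,0), c=(a3,0): lhs=(a1,0) != rhs=(0,0)
  e.g. a=(a1,0), b=(a2,0), c=(a3,1): lhs=(a1,0) != rhs=(0,0)
Total violating triples: 162


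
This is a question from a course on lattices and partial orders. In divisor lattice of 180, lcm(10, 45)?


Join=lcm.
gcd(10,45)=5
lcm=90


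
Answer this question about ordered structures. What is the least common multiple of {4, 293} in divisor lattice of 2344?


In a divisor lattice, join = lcm (least common multiple).
Compute lcm iteratively: start with first element, then lcm(current, next).
Elements: [4, 293]
lcm(4,293) = 1172
Final lcm = 1172


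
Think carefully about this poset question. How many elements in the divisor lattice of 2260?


Divisors of 2260: [1, 2, 4, 5, 10, 20, 113, 226, 452, 565, 1130, 2260]
Count: 12


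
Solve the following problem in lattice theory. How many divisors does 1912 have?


Divisors of 1912: [1, 2, 4, 8, 239, 478, 956, 1912]
Count: 8


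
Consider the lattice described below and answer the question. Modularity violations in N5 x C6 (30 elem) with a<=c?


Modular law: if a <= c then a v (b ^ c) = (a v b) ^ c.
Check all triples (a,b,c) with a <= c among 30 elements.
  e.g. a=(a,0), b=(c,0), c=(b,0): lhs=(a,0) != rhs=(b,0)
  e.g. a=(a,0), b=(c,1), c=(b,0): lhs=(a,0) != rhs=(b,0)
Total violating triples: 126


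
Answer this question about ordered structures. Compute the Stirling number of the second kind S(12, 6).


S(n,k) = k*S(n-1,k) + S(n-1,k-1).
S(11,6) = 179487, S(11,5) = 246730
S(12,6) = 6*179487 + 246730 = 1076922 + 246730
S(12,6) = 1323652


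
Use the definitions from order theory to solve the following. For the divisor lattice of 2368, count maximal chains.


A maximal chain goes from the minimum element to a maximal element via cover relations.
Counting all min-to-max paths in the cover graph.
Total maximal chains: 7


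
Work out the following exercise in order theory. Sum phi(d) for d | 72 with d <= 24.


Divisors of 72 up to 24: [1, 2, 3, 4, 6, 8, 9, 12, 18, 24]
phi values: [1, 1, 2, 2, 2, 4, 6, 4, 6, 8]
Sum = 36


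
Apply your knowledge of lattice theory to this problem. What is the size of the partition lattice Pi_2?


B(n) = number of set partitions of an n-element set.
B(n) satisfies the recurrence: B(n+1) = sum_k C(n,k)*B(k).
B(2) = 2


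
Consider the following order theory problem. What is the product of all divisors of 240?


Divisors of 240: [1, 2, 3, 4, 5, 6, 8, 10, 12, 15, 16, 20, 24, 30, 40, 48, 60, 80, 120, 240]
Product = n^(d(n)/2) = 240^(20/2)
Product = 634033809653760000000000


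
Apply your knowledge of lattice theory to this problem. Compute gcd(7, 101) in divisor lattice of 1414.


In a divisor lattice, meet = gcd (greatest common divisor).
By Euclidean algorithm or factoring: gcd(7,101) = 1


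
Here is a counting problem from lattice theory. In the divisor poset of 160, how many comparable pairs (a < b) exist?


A comparable pair {a,b} has a < b or b < a in the order.
Count unordered pairs where one element is strictly below the other.
Examples: {1,2}, {1,4}, {1,5}, {1,8}, ...
Total comparable pairs: 51


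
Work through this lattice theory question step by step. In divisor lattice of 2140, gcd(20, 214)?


Meet=gcd.
gcd(20,214)=2


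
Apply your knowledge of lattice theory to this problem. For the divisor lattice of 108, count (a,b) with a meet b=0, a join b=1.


Complement pair (a,b): a meet b = bottom, a join b = top.
Here: gcd(a,b)=1 and lcm(a,b)=108, i.e. a*b=108 with a,b coprime.
Pairs found: (1,108), (4,27), (27,4), (108,1)
Total ordered pairs: 4


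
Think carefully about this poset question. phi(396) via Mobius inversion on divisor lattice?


phi(n) = n * prod_{p|n} (1 - 1/p).
Prime divisors of 396: [2, 3, 11]
phi(396) = 396 * (1 - 1/2) * (1 - 1/3) * (1 - 1/11)
phi(396) = 120


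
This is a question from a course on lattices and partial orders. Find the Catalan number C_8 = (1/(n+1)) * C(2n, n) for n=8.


C(n) = C(2n, n) / (n+1).
C(16, 8) = 12870
C(8) = 12870 / 9 = 1430


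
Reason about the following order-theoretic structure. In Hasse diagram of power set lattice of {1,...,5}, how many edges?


A cover relation a -< b holds when a < b with no c strictly between.
Cover relations:
  {} -< {1}
  {} -< {2}
  {} -< {3}
  {} -< {4}
  {} -< {5}
  {1} -< {1,2}
  {1} -< {1,3}
  {1} -< {1,4}
  ...72 more
Total: 80


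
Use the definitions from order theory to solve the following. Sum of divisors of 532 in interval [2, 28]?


Interval [2,28] in divisors of 532: [2, 4, 14, 28]
Sum = 48


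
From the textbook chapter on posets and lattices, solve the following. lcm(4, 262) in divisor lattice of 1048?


Join=lcm.
gcd(4,262)=2
lcm=524


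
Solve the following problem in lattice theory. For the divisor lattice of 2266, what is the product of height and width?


Height = length of longest chain minus 1; width = size of largest antichain.
A maximum chain: 1 | 103 | 1133 | 2266  (height 3).
A maximum antichain: {2, 11, 103}  (width 3).
Product = 3 * 3 = 9


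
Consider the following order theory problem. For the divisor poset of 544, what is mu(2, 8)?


In a divisor lattice, mu(a,b) = mu(b/a) where mu is the classical Mobius function.
b/a = 8/2 = 4
Prime factorization of 4: primes [2]
4 is not squarefree, so mu(4) = 0


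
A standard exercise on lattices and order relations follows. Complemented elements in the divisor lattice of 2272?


An element a is complemented if some b has a meet b = bottom, a join b = top.
a is complemented iff gcd(a, n/a)=1, i.e. a is a unitary divisor of 2272.
Complemented elements: 1, 32, 71, 2272
Count: 4


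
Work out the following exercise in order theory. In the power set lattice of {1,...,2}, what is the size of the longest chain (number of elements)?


A chain is a totally ordered subset; we count the number of elements in a maximum chain.
Compute, for each element x, the size of the longest chain ending at x:
  {}: 1
  {1}: 2
  {2}: 2
  {1,2}: 3
A maximum chain: {} < {1} < {1,2}
Number of elements in the longest chain: 3


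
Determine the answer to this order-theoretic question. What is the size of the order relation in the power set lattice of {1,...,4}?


The order relation is {(a,b) : a <= b}, reflexive so it includes (a,a).
Examples: ({},{}), ({},{1,2}), ({},{1,2,3}), ({},{1,2,3,4}), ({},{1,2,4}), ...
Total ordered pairs: 81


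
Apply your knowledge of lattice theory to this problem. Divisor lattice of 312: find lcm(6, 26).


In a divisor lattice, join = lcm (least common multiple).
gcd(6,26) = 2
lcm(6,26) = 6*26/gcd = 156/2 = 78


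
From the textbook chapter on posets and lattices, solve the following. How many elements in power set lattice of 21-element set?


Power set = 2^n.
2^21 = 2097152


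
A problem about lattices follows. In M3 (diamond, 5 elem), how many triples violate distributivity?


Distributive law: a ^ (b v c) = (a ^ b) v (a ^ c).
Check all 5^3 = 125 ordered triples (a,b,c).
  e.g. a=a1, b=a2, c=a3: lhs=a1 != rhs=0
  e.g. a=a1, b=a3, c=a2: lhs=a1 != rhs=0
Total violating triples: 6


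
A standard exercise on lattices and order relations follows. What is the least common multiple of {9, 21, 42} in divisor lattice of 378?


In a divisor lattice, join = lcm (least common multiple).
Compute lcm iteratively: start with first element, then lcm(current, next).
Elements: [9, 21, 42]
lcm(9,21) = 63
lcm(63,42) = 126
Final lcm = 126


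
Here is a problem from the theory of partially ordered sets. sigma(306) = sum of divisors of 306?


sigma(n) = sum of divisors.
Divisors of 306: [1, 2, 3, 6, 9, 17, 18, 34, 51, 102, 153, 306]
Sum = 702


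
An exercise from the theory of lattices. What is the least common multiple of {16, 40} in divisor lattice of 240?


In a divisor lattice, join = lcm (least common multiple).
Compute lcm iteratively: start with first element, then lcm(current, next).
Elements: [16, 40]
lcm(16,40) = 80
Final lcm = 80


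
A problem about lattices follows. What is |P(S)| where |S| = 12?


Power set = 2^n.
2^12 = 4096


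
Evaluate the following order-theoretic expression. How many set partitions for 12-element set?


B(n) = number of set partitions of an n-element set.
B(n) satisfies the recurrence: B(n+1) = sum_k C(n,k)*B(k).
B(12) = 4213597


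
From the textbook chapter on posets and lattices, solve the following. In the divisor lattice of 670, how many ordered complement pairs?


Complement pair (a,b): a meet b = bottom, a join b = top.
Here: gcd(a,b)=1 and lcm(a,b)=670, i.e. a*b=670 with a,b coprime.
Pairs found: (1,670), (2,335), (5,134), (10,67), ... (4 more)
Total ordered pairs: 8


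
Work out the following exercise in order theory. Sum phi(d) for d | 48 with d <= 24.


Divisors of 48 up to 24: [1, 2, 3, 4, 6, 8, 12, 16, 24]
phi values: [1, 1, 2, 2, 2, 4, 4, 8, 8]
Sum = 32


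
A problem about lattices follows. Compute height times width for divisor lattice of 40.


Height = length of longest chain minus 1; width = size of largest antichain.
A maximum chain: 1 | 5 | 10 | 20 | 40  (height 4).
A maximum antichain: {2, 5}  (width 2).
Product = 4 * 2 = 8


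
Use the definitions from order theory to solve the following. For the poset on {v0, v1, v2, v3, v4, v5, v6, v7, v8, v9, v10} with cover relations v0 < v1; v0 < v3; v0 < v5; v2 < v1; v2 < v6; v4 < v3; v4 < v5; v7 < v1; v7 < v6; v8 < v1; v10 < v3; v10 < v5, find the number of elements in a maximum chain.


A chain is a totally ordered subset; we count the number of elements in a maximum chain.
Compute, for each element x, the size of the longest chain ending at x:
  v0: 1
  v2: 1
  v4: 1
  v7: 1
  v8: 1
  v9: 1
  ...
A maximum chain: v0 < v1
Number of elements in the longest chain: 2


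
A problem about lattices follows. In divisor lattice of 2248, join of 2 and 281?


In a divisor lattice, join = lcm (least common multiple).
gcd(2,281) = 1
lcm(2,281) = 2*281/gcd = 562/1 = 562


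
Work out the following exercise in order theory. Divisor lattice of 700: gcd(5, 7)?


Meet=gcd.
gcd(5,7)=1


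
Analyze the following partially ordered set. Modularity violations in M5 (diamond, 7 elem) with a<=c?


Modular law: if a <= c then a v (b ^ c) = (a v b) ^ c.
Check all triples (a,b,c) with a <= c among 7 elements.
This lattice is modular (diamonds M_m and their chain-products are modular).
Total violating triples: 0


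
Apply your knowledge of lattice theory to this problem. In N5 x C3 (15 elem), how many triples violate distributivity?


Distributive law: a ^ (b v c) = (a ^ b) v (a ^ c).
Check all 15^3 = 3375 ordered triples (a,b,c).
  e.g. a=(b,0), b=(a,0), c=(c,0): lhs=(b,0) != rhs=(a,0)
  e.g. a=(b,0), b=(a,0), c=(c,1): lhs=(b,0) != rhs=(a,0)
Total violating triples: 54


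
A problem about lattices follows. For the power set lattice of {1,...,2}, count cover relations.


A cover relation a -< b holds when a < b with no c strictly between.
Cover relations:
  {} -< {1}
  {} -< {2}
  {1} -< {1,2}
  {2} -< {1,2}
Total: 4


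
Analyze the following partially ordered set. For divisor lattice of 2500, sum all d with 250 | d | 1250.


Interval [250,1250] in divisors of 2500: [250, 1250]
Sum = 1500


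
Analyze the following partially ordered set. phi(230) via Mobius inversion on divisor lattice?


phi(n) = n * prod_{p|n} (1 - 1/p).
Prime divisors of 230: [2, 5, 23]
phi(230) = 230 * (1 - 1/2) * (1 - 1/5) * (1 - 1/23)
phi(230) = 88


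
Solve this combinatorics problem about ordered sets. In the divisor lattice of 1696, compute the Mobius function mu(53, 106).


In a divisor lattice, mu(a,b) = mu(b/a) where mu is the classical Mobius function.
b/a = 106/53 = 2
Prime factorization of 2: primes [2]
2 is squarefree with 1 prime factor(s), so mu(2) = (-1)^1 = -1


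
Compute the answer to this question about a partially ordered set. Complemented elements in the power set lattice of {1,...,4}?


An element a is complemented if some b has a meet b = bottom, a join b = top.
every subset A has complement S\A, so all elements are complemented.
Complemented elements: {}, {1}, {2}, {3}, {4}, {1,2}, ... (10 more)
Count: 16


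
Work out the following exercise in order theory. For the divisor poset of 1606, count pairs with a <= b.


The order relation is {(a,b) : a <= b}, reflexive so it includes (a,a).
Examples: (1,1), (1,11), (1,146), (1,1606), (1,2), ...
Total ordered pairs: 27


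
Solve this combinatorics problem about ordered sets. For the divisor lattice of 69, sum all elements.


sigma(n) = sum of divisors.
Divisors of 69: [1, 3, 23, 69]
Sum = 96


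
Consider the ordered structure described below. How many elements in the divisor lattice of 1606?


Divisors of 1606: [1, 2, 11, 22, 73, 146, 803, 1606]
Count: 8


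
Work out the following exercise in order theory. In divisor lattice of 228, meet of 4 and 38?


In a divisor lattice, meet = gcd (greatest common divisor).
By Euclidean algorithm or factoring: gcd(4,38) = 2


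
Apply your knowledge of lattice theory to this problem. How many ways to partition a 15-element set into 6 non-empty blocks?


S(n,k) = k*S(n-1,k) + S(n-1,k-1).
S(14,6) = 63436373, S(14,5) = 40075035
S(15,6) = 6*63436373 + 40075035 = 380618238 + 40075035
S(15,6) = 420693273


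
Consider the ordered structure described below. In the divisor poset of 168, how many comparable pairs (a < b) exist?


A comparable pair {a,b} has a < b or b < a in the order.
Count unordered pairs where one element is strictly below the other.
Examples: {1,2}, {1,3}, {1,4}, {1,6}, ...
Total comparable pairs: 74


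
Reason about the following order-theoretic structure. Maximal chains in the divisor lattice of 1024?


A maximal chain goes from the minimum element to a maximal element via cover relations.
Counting all min-to-max paths in the cover graph.
Total maximal chains: 1


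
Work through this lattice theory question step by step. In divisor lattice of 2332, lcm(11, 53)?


Join=lcm.
gcd(11,53)=1
lcm=583


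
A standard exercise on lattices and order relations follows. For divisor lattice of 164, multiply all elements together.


Divisors of 164: [1, 2, 4, 41, 82, 164]
Product = n^(d(n)/2) = 164^(6/2)
Product = 4410944


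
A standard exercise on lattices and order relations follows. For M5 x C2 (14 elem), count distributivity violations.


Distributive law: a ^ (b v c) = (a ^ b) v (a ^ c).
Check all 14^3 = 2744 ordered triples (a,b,c).
  e.g. a=(a1,0), b=(a2,0), c=(a3,0): lhs=(a1,0) != rhs=(0,0)
  e.g. a=(a1,0), b=(a2,0), c=(a3,1): lhs=(a1,0) != rhs=(0,0)
Total violating triples: 480


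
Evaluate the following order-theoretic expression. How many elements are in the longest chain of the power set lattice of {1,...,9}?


A chain is a totally ordered subset; we count the number of elements in a maximum chain.
Compute, for each element x, the size of the longest chain ending at x:
  {}: 1
  {1}: 2
  {2}: 2
  {3}: 2
  {4}: 2
  {5}: 2
  ...
A maximum chain: {} < {1} < {1,2} < {1,2,3} < {1,2,3,4} < {1,2,3,4,5} < {1,2,3,4,5,6} < {1,2,3,4,5,6,7} < {1,2,3,4,5,6,7,8} < {1,2,3,4,5,6,7,8,9}
Number of elements in the longest chain: 10


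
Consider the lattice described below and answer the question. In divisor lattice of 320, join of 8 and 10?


In a divisor lattice, join = lcm (least common multiple).
gcd(8,10) = 2
lcm(8,10) = 8*10/gcd = 80/2 = 40


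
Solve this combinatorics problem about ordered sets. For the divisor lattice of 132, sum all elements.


sigma(n) = sum of divisors.
Divisors of 132: [1, 2, 3, 4, 6, 11, 12, 22, 33, 44, 66, 132]
Sum = 336


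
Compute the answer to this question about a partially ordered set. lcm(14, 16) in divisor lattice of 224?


Join=lcm.
gcd(14,16)=2
lcm=112


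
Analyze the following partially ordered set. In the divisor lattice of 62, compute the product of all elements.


Divisors of 62: [1, 2, 31, 62]
Product = n^(d(n)/2) = 62^(4/2)
Product = 3844


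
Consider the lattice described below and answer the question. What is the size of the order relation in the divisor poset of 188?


The order relation is {(a,b) : a <= b}, reflexive so it includes (a,a).
Examples: (1,1), (1,188), (1,2), (1,4), (1,47), ...
Total ordered pairs: 18


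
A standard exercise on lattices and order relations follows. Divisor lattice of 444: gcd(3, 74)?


Meet=gcd.
gcd(3,74)=1


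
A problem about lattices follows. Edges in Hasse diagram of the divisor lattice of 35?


A cover relation a -< b holds when a < b with no c strictly between.
Cover relations:
  1 -< 5
  1 -< 7
  5 -< 35
  7 -< 35
Total: 4


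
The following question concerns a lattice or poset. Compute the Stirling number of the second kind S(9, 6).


S(n,k) = k*S(n-1,k) + S(n-1,k-1).
S(8,6) = 266, S(8,5) = 1050
S(9,6) = 6*266 + 1050 = 1596 + 1050
S(9,6) = 2646


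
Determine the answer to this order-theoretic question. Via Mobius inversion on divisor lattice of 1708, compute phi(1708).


phi(n) = n * prod_{p|n} (1 - 1/p).
Prime divisors of 1708: [2, 7, 61]
phi(1708) = 1708 * (1 - 1/2) * (1 - 1/7) * (1 - 1/61)
phi(1708) = 720


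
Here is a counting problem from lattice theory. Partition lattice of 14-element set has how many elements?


B(n) = number of set partitions of an n-element set.
B(n) satisfies the recurrence: B(n+1) = sum_k C(n,k)*B(k).
B(14) = 190899322


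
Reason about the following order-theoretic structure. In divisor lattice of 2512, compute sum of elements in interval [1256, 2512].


Interval [1256,2512] in divisors of 2512: [1256, 2512]
Sum = 3768


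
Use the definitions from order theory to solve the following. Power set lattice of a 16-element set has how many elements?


Power set = 2^n.
2^16 = 65536


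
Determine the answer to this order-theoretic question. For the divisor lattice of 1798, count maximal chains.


A maximal chain goes from the minimum element to a maximal element via cover relations.
Counting all min-to-max paths in the cover graph.
Total maximal chains: 6


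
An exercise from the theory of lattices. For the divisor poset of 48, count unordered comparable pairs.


A comparable pair {a,b} has a < b or b < a in the order.
Count unordered pairs where one element is strictly below the other.
Examples: {1,2}, {1,3}, {1,4}, {1,6}, ...
Total comparable pairs: 35


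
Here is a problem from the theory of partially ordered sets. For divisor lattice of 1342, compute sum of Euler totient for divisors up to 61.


Divisors of 1342 up to 61: [1, 2, 11, 22, 61]
phi values: [1, 1, 10, 10, 60]
Sum = 82


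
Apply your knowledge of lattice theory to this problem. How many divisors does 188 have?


Divisors of 188: [1, 2, 4, 47, 94, 188]
Count: 6


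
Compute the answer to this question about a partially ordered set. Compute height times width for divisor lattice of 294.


Height = length of longest chain minus 1; width = size of largest antichain.
A maximum chain: 1 | 7 | 49 | 147 | 294  (height 4).
A maximum antichain: {6, 14, 21, 49}  (width 4).
Product = 4 * 4 = 16


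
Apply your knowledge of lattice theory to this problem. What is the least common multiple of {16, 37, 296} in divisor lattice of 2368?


In a divisor lattice, join = lcm (least common multiple).
Compute lcm iteratively: start with first element, then lcm(current, next).
Elements: [16, 37, 296]
lcm(16,37) = 592
lcm(592,296) = 592
Final lcm = 592


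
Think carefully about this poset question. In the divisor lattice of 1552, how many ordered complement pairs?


Complement pair (a,b): a meet b = bottom, a join b = top.
Here: gcd(a,b)=1 and lcm(a,b)=1552, i.e. a*b=1552 with a,b coprime.
Pairs found: (1,1552), (16,97), (97,16), (1552,1)
Total ordered pairs: 4


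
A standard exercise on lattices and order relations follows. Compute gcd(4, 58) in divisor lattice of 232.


In a divisor lattice, meet = gcd (greatest common divisor).
By Euclidean algorithm or factoring: gcd(4,58) = 2


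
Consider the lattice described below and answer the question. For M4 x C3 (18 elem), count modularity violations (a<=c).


Modular law: if a <= c then a v (b ^ c) = (a v b) ^ c.
Check all triples (a,b,c) with a <= c among 18 elements.
This lattice is modular (diamonds M_m and their chain-products are modular).
Total violating triples: 0


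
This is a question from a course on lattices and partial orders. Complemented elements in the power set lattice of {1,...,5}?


An element a is complemented if some b has a meet b = bottom, a join b = top.
every subset A has complement S\A, so all elements are complemented.
Complemented elements: {}, {1}, {2}, {3}, {4}, {5}, ... (26 more)
Count: 32


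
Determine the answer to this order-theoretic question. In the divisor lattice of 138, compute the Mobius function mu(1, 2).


In a divisor lattice, mu(a,b) = mu(b/a) where mu is the classical Mobius function.
b/a = 2/1 = 2
Prime factorization of 2: primes [2]
2 is squarefree with 1 prime factor(s), so mu(2) = (-1)^1 = -1


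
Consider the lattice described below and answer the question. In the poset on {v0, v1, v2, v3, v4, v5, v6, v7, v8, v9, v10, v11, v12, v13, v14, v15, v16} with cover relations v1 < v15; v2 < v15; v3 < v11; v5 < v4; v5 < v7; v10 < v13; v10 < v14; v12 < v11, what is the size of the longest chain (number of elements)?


A chain is a totally ordered subset; we count the number of elements in a maximum chain.
Compute, for each element x, the size of the longest chain ending at x:
  v0: 1
  v1: 1
  v2: 1
  v3: 1
  v5: 1
  v6: 1
  ...
A maximum chain: v5 < v4
Number of elements in the longest chain: 2


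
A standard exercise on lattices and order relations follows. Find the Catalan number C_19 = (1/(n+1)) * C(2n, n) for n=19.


C(n) = C(2n, n) / (n+1).
C(38, 19) = 35345263800
C(19) = 35345263800 / 20 = 1767263190


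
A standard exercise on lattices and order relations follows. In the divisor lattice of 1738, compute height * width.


Height = length of longest chain minus 1; width = size of largest antichain.
A maximum chain: 1 | 79 | 869 | 1738  (height 3).
A maximum antichain: {2, 11, 79}  (width 3).
Product = 3 * 3 = 9


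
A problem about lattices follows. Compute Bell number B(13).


B(n) = number of set partitions of an n-element set.
B(n) satisfies the recurrence: B(n+1) = sum_k C(n,k)*B(k).
B(13) = 27644437


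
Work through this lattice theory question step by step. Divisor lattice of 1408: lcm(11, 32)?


Join=lcm.
gcd(11,32)=1
lcm=352


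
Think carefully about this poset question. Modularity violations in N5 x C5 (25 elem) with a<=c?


Modular law: if a <= c then a v (b ^ c) = (a v b) ^ c.
Check all triples (a,b,c) with a <= c among 25 elements.
  e.g. a=(a,0), b=(c,0), c=(b,0): lhs=(a,0) != rhs=(b,0)
  e.g. a=(a,0), b=(c,1), c=(b,0): lhs=(a,0) != rhs=(b,0)
Total violating triples: 75


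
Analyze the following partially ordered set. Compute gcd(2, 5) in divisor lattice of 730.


In a divisor lattice, meet = gcd (greatest common divisor).
By Euclidean algorithm or factoring: gcd(2,5) = 1


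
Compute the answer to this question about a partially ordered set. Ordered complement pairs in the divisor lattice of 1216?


Complement pair (a,b): a meet b = bottom, a join b = top.
Here: gcd(a,b)=1 and lcm(a,b)=1216, i.e. a*b=1216 with a,b coprime.
Pairs found: (1,1216), (19,64), (64,19), (1216,1)
Total ordered pairs: 4


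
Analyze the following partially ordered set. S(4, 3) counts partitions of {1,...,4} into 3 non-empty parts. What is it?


S(n,k) = k*S(n-1,k) + S(n-1,k-1).
S(3,3) = 1, S(3,2) = 3
S(4,3) = 3*1 + 3 = 3 + 3
S(4,3) = 6


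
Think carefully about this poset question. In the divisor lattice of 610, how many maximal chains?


A maximal chain goes from the minimum element to a maximal element via cover relations.
Counting all min-to-max paths in the cover graph.
Total maximal chains: 6


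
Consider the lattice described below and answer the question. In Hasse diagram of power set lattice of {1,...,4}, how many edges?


A cover relation a -< b holds when a < b with no c strictly between.
Cover relations:
  {} -< {1}
  {} -< {2}
  {} -< {3}
  {} -< {4}
  {1} -< {1,2}
  {1} -< {1,3}
  {1} -< {1,4}
  {2} -< {1,2}
  ...24 more
Total: 32


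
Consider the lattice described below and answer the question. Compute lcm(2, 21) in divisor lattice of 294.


In a divisor lattice, join = lcm (least common multiple).
gcd(2,21) = 1
lcm(2,21) = 2*21/gcd = 42/1 = 42


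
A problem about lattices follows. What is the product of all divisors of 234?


Divisors of 234: [1, 2, 3, 6, 9, 13, 18, 26, 39, 78, 117, 234]
Product = n^(d(n)/2) = 234^(12/2)
Product = 164170508913216


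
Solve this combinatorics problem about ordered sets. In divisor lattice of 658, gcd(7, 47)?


Meet=gcd.
gcd(7,47)=1


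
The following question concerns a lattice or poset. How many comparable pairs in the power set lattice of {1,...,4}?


A comparable pair {a,b} has a < b or b < a in the order.
Count unordered pairs where one element is strictly below the other.
Examples: {{},{1}}, {{},{2}}, {{},{3}}, {{},{4}}, ...
Total comparable pairs: 65


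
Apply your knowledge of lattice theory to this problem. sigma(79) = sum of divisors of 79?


sigma(n) = sum of divisors.
Divisors of 79: [1, 79]
Sum = 80


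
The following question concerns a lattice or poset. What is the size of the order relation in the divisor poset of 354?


The order relation is {(a,b) : a <= b}, reflexive so it includes (a,a).
Examples: (1,1), (1,118), (1,177), (1,2), (1,3), ...
Total ordered pairs: 27


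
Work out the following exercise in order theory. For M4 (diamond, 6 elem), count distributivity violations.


Distributive law: a ^ (b v c) = (a ^ b) v (a ^ c).
Check all 6^3 = 216 ordered triples (a,b,c).
  e.g. a=a1, b=a2, c=a3: lhs=a1 != rhs=0
  e.g. a=a1, b=a2, c=a4: lhs=a1 != rhs=0
Total violating triples: 24


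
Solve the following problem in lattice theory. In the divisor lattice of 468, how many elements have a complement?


An element a is complemented if some b has a meet b = bottom, a join b = top.
a is complemented iff gcd(a, n/a)=1, i.e. a is a unitary divisor of 468.
Complemented elements: 1, 4, 9, 13, 36, 52, ... (2 more)
Count: 8


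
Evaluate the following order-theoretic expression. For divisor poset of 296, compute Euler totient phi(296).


phi(n) = n * prod_{p|n} (1 - 1/p).
Prime divisors of 296: [2, 37]
phi(296) = 296 * (1 - 1/2) * (1 - 1/37)
phi(296) = 144


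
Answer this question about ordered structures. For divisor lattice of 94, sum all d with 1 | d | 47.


Interval [1,47] in divisors of 94: [1, 47]
Sum = 48


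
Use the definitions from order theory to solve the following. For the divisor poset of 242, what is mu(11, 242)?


In a divisor lattice, mu(a,b) = mu(b/a) where mu is the classical Mobius function.
b/a = 242/11 = 22
Prime factorization of 22: primes [2, 11]
22 is squarefree with 2 prime factor(s), so mu(22) = (-1)^2 = 1


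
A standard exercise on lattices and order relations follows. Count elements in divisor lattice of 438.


Divisors of 438: [1, 2, 3, 6, 73, 146, 219, 438]
Count: 8


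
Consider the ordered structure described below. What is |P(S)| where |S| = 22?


Power set = 2^n.
2^22 = 4194304


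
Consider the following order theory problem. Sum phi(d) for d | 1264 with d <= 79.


Divisors of 1264 up to 79: [1, 2, 4, 8, 16, 79]
phi values: [1, 1, 2, 4, 8, 78]
Sum = 94


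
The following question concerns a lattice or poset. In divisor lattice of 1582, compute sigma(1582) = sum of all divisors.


sigma(n) = sum of divisors.
Divisors of 1582: [1, 2, 7, 14, 113, 226, 791, 1582]
Sum = 2736


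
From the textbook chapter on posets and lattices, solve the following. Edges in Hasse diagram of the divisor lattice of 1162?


A cover relation a -< b holds when a < b with no c strictly between.
Cover relations:
  1 -< 2
  1 -< 7
  1 -< 83
  2 -< 14
  2 -< 166
  7 -< 14
  7 -< 581
  14 -< 1162
  ...4 more
Total: 12


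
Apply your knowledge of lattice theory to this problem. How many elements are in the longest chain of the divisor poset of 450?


A chain is a totally ordered subset; we count the number of elements in a maximum chain.
Compute, for each element x, the size of the longest chain ending at x:
  1: 1
  2: 2
  3: 2
  5: 2
  9: 3
  25: 3
  ...
A maximum chain: 1 < 2 < 6 < 18 < 90 < 450
Number of elements in the longest chain: 6


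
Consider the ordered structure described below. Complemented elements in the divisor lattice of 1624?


An element a is complemented if some b has a meet b = bottom, a join b = top.
a is complemented iff gcd(a, n/a)=1, i.e. a is a unitary divisor of 1624.
Complemented elements: 1, 7, 8, 29, 56, 203, ... (2 more)
Count: 8


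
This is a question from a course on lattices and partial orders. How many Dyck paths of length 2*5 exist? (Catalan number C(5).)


C(n) = C(2n, n) / (n+1).
C(10, 5) = 252
C(5) = 252 / 6 = 42


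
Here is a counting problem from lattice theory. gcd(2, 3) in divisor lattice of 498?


Meet=gcd.
gcd(2,3)=1


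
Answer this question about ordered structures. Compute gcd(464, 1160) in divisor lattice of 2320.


In a divisor lattice, meet = gcd (greatest common divisor).
By Euclidean algorithm or factoring: gcd(464,1160) = 232


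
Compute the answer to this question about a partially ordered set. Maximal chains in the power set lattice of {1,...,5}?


A maximal chain goes from the minimum element to a maximal element via cover relations.
Counting all min-to-max paths in the cover graph.
Total maximal chains: 120


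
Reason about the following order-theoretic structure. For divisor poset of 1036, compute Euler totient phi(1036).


phi(n) = n * prod_{p|n} (1 - 1/p).
Prime divisors of 1036: [2, 7, 37]
phi(1036) = 1036 * (1 - 1/2) * (1 - 1/7) * (1 - 1/37)
phi(1036) = 432


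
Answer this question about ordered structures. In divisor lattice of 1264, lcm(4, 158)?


Join=lcm.
gcd(4,158)=2
lcm=316


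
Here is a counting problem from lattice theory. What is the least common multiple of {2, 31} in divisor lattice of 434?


In a divisor lattice, join = lcm (least common multiple).
Compute lcm iteratively: start with first element, then lcm(current, next).
Elements: [2, 31]
lcm(2,31) = 62
Final lcm = 62
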